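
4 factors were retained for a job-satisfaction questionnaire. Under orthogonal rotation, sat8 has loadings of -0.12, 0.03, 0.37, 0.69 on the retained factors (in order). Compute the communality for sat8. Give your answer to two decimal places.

0.63

h² = (-0.12)² + 0.03² + 0.37² + 0.69² = 0.0144 + 0.0009 + 0.1369 + 0.4761 = 0.6283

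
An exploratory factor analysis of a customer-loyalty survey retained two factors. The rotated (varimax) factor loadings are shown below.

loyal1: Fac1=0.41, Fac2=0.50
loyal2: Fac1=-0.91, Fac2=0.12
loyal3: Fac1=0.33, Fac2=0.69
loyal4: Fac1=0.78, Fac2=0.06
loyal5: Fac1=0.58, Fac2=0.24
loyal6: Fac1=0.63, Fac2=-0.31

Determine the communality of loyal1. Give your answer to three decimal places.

h² = 0.41² + 0.50² = 0.1681 + 0.2500 = 0.4181

0.418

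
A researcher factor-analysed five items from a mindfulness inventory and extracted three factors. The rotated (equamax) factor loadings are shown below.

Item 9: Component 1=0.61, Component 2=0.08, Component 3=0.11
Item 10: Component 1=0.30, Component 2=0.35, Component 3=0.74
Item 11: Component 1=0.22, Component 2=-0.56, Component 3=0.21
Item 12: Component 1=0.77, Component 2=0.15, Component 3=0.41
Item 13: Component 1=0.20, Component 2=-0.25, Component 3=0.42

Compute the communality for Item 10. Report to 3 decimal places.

0.760

h² = 0.30² + 0.35² + 0.74² = 0.0900 + 0.1225 + 0.5476 = 0.7601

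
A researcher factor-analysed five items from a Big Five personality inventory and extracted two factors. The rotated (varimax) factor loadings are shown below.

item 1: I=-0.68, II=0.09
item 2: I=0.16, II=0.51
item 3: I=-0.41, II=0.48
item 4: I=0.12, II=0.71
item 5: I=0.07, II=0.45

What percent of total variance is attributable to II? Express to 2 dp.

24.10%

SS loadings for II = 0.09² + 0.51² + 0.48² + 0.71² + 0.45² = 1.2052
With 5 standardized items, total variance = 5. Proportion = 1.2052/5 = 0.2410 → 24.10%.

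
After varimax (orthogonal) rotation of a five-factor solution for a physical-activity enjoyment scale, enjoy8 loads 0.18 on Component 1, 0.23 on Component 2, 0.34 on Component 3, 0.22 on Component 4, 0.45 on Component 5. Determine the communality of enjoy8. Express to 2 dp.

h² = 0.18² + 0.23² + 0.34² + 0.22² + 0.45² = 0.0324 + 0.0529 + 0.1156 + 0.0484 + 0.2025 = 0.4518

0.45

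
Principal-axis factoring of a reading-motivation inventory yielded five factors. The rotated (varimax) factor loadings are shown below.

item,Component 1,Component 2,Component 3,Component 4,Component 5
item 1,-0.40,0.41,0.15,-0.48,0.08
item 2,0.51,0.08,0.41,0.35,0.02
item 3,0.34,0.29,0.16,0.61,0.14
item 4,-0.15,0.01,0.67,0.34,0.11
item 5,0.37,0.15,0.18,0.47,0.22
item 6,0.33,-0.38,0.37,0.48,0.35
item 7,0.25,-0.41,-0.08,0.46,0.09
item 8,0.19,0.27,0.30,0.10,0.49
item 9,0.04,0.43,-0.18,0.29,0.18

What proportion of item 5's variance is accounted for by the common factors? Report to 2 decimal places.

h² = 0.37² + 0.15² + 0.18² + 0.47² + 0.22² = 0.1369 + 0.0225 + 0.0324 + 0.2209 + 0.0484 = 0.4611

0.46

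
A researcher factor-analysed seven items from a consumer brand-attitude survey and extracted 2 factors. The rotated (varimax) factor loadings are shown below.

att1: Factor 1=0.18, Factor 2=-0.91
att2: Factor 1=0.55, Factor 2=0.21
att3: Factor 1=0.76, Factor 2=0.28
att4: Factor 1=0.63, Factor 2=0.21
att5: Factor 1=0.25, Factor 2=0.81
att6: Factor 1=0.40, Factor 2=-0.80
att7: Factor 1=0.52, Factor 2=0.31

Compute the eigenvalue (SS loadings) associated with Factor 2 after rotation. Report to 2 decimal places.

SS loadings for Factor 2 = (-0.91)² + 0.21² + 0.28² + 0.21² + 0.81² + (-0.80)² + 0.31² = 0.8281 + 0.0441 + 0.0784 + 0.0441 + 0.6561 + 0.6400 + 0.0961 = 2.3869

2.39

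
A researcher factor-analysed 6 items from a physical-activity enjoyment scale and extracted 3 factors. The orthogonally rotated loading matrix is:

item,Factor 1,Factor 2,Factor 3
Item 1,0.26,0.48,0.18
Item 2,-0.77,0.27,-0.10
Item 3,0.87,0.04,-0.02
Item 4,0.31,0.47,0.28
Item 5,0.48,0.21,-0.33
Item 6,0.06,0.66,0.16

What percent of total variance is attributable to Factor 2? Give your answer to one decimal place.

SS loadings for Factor 2 = 0.48² + 0.27² + 0.04² + 0.47² + 0.21² + 0.66² = 1.0055
With 6 standardized items, total variance = 6. Proportion = 1.0055/6 = 0.1676 → 16.76%.

16.8%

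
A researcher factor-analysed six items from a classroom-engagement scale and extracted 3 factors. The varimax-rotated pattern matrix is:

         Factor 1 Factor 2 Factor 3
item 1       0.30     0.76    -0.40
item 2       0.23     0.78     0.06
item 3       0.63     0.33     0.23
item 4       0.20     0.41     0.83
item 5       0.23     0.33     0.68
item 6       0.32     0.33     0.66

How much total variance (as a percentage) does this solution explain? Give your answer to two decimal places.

70.32%

SS loadings by factor: 0.7351, 1.6808, 1.8034; total = 4.2193.
Total variance with 6 standardized items is 6, so the solution explains 4.2193/6 = 0.7032 = 70.32%.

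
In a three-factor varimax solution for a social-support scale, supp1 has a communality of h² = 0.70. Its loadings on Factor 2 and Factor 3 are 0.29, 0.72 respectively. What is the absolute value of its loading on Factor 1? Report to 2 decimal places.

Under orthogonal rotation h² = Σλ², so λ_Factor 1² = h² − (0.6025) = 0.70 − 0.6025 = 0.0975.
|λ| = √0.0975 = 0.3122.

0.31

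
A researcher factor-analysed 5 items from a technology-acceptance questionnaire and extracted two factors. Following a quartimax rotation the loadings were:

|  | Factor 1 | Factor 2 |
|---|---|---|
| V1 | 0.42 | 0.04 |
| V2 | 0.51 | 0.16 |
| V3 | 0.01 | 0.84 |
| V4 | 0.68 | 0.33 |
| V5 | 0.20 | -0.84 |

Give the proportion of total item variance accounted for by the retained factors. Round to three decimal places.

0.497

Communalities: 0.1780, 0.2857, 0.7057, 0.5713, 0.7456; Σh² = 2.4863.
Total variance with 5 standardized items is 5, so the solution explains 2.4863/5 = 0.4973.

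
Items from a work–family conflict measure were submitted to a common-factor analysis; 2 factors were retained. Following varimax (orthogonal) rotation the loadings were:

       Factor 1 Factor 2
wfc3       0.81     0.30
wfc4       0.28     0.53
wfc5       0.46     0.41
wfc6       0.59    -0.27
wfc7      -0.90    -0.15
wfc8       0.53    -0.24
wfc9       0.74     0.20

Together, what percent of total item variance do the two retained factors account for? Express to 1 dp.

Communalities: 0.7461, 0.3593, 0.3797, 0.4210, 0.8325, 0.3385, 0.5876; Σh² = 3.6647.
Total variance with 7 standardized items is 7, so the solution explains 3.6647/7 = 0.5235 = 52.35%.

52.4%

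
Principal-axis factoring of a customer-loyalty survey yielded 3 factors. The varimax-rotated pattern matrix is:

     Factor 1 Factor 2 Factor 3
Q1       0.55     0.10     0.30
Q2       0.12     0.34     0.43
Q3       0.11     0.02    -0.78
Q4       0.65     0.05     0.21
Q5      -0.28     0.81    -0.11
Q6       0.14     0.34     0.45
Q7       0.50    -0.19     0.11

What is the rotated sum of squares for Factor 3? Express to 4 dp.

SS loadings for Factor 3 = 0.30² + 0.43² + (-0.78)² + 0.21² + (-0.11)² + 0.45² + 0.11² = 0.0900 + 0.1849 + 0.6084 + 0.0441 + 0.0121 + 0.2025 + 0.0121 = 1.1541

1.1541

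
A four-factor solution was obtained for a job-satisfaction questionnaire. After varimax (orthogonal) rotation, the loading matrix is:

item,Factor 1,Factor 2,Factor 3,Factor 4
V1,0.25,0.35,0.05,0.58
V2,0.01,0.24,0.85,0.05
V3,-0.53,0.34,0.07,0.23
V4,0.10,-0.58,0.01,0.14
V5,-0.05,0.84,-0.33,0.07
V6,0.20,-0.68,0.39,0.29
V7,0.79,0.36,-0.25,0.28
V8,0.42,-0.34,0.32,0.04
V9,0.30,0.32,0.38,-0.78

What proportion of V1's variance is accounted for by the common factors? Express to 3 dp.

h² = 0.25² + 0.35² + 0.05² + 0.58² = 0.0625 + 0.1225 + 0.0025 + 0.3364 = 0.5239

0.524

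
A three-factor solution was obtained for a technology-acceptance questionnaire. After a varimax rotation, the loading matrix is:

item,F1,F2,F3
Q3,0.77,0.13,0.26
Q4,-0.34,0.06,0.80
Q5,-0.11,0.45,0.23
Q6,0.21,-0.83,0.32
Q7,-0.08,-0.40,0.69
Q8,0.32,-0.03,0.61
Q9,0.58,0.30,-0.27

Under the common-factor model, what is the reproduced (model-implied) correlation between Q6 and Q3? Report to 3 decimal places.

r̂ = Σ λ_i·λ_j across factors = (0.21)(0.77) + (-0.83)(0.13) + (0.32)(0.26)
  = +0.1617 -0.1079 +0.0832 = 0.1370

0.137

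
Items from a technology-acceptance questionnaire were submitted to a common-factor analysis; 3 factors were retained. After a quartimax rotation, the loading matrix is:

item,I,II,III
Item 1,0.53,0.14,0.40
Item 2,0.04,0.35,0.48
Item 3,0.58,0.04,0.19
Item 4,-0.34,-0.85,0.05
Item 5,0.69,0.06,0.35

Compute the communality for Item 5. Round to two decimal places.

h² = 0.69² + 0.06² + 0.35² = 0.4761 + 0.0036 + 0.1225 = 0.6022

0.60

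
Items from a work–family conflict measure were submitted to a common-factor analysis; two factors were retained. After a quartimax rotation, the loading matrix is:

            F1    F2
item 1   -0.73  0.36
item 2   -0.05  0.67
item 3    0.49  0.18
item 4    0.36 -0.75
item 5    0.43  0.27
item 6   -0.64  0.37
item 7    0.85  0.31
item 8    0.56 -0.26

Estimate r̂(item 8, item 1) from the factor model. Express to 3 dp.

-0.502

r̂ = Σ λ_i·λ_j across factors = (0.56)(-0.73) + (-0.26)(0.36)
  = -0.4088 -0.0936 = -0.5024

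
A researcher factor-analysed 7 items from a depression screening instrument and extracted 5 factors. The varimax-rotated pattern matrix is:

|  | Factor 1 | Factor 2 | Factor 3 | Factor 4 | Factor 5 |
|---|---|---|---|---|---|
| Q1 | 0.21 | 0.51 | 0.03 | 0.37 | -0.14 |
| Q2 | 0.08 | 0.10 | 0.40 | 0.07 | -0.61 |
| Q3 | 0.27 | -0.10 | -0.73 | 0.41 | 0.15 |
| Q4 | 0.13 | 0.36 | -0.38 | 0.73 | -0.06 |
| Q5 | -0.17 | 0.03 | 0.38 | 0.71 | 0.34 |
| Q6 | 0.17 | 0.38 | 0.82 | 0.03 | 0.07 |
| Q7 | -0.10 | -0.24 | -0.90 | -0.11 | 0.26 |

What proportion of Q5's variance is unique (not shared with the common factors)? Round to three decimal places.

h² = (-0.17)² + 0.03² + 0.38² + 0.71² + 0.34² = 0.0289 + 0.0009 + 0.1444 + 0.5041 + 0.1156 = 0.7939
Uniqueness u² = 1 − h² = 1 − 0.7939 = 0.2061

0.206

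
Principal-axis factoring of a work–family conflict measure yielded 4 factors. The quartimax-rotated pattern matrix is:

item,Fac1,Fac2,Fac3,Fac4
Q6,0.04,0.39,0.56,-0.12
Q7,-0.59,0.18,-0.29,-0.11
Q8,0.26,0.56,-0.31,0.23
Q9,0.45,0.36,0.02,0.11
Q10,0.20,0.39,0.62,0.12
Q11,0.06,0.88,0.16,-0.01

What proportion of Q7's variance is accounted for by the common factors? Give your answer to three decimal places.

h² = (-0.59)² + 0.18² + (-0.29)² + (-0.11)² = 0.3481 + 0.0324 + 0.0841 + 0.0121 = 0.4767

0.477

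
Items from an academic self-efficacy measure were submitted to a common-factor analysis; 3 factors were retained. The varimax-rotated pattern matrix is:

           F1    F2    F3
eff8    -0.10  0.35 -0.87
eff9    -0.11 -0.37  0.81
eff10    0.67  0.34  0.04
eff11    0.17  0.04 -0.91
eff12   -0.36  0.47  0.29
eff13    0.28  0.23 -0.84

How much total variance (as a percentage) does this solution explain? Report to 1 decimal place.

73.2%

Communalities: 0.8894, 0.8051, 0.5661, 0.8586, 0.4346, 0.8369; Σh² = 4.3907.
Total variance with 6 standardized items is 6, so the solution explains 4.3907/6 = 0.7318 = 73.18%.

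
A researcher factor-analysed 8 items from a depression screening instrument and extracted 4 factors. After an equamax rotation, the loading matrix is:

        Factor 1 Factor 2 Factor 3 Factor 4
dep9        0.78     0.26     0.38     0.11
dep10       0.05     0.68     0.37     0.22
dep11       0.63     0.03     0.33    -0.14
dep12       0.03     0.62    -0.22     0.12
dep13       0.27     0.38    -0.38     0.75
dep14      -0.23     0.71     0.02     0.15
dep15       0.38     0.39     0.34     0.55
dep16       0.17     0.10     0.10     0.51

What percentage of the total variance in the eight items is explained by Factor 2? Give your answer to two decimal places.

21.57%

SS loadings for Factor 2 = 0.26² + 0.68² + 0.03² + 0.62² + 0.38² + 0.71² + 0.39² + 0.10² = 1.7259
With 8 standardized items, total variance = 8. Proportion = 1.7259/8 = 0.2157 → 21.57%.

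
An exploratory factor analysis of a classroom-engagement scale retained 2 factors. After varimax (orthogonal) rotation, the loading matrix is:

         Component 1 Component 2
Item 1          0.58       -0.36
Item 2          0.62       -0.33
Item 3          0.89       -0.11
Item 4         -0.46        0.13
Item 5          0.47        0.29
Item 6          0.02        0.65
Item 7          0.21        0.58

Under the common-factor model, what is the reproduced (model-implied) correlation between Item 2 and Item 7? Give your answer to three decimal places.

-0.061

r̂ = Σ λ_i·λ_j across factors = (0.62)(0.21) + (-0.33)(0.58)
  = +0.1302 -0.1914 = -0.0612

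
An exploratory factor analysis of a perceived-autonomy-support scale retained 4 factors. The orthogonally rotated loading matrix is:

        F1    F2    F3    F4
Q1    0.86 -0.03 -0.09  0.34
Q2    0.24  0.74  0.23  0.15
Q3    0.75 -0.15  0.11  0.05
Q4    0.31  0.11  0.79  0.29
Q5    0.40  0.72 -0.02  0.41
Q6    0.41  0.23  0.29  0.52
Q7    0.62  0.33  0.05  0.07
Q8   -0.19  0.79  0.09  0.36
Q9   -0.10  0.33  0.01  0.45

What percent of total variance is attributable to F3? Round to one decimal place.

SS loadings for F3 = (-0.09)² + 0.23² + 0.11² + 0.79² + (-0.02)² + 0.29² + 0.05² + 0.09² + 0.01² = 0.7924
With 9 standardized items, total variance = 9. Proportion = 0.7924/9 = 0.0880 → 8.80%.

8.8%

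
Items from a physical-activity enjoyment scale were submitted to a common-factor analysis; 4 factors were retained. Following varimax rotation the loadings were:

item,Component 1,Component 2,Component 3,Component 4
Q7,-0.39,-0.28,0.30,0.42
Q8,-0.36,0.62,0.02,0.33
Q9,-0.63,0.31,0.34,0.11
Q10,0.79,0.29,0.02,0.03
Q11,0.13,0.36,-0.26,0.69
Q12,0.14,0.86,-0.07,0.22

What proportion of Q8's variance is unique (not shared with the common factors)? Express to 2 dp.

0.38

h² = (-0.36)² + 0.62² + 0.02² + 0.33² = 0.1296 + 0.3844 + 0.0004 + 0.1089 = 0.6233
Uniqueness u² = 1 − h² = 1 − 0.6233 = 0.3767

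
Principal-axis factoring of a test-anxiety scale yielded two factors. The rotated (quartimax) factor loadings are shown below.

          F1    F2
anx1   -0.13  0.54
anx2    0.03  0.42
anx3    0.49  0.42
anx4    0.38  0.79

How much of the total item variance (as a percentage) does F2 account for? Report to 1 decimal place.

SS loadings for F2 = 0.54² + 0.42² + 0.42² + 0.79² = 1.2685
With 4 standardized items, total variance = 4. Proportion = 1.2685/4 = 0.3171 → 31.71%.

31.7%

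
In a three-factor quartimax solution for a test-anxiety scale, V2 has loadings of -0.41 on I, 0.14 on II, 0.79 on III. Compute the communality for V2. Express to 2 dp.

0.81

h² = (-0.41)² + 0.14² + 0.79² = 0.1681 + 0.0196 + 0.6241 = 0.8118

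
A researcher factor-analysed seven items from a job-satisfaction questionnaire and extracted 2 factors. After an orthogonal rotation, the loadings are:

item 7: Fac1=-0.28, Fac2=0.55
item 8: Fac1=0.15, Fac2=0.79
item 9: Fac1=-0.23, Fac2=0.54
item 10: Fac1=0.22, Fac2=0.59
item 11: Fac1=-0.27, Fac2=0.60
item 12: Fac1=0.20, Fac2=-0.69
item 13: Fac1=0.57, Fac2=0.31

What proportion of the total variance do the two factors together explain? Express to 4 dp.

0.4484

Communalities: 0.3809, 0.6466, 0.3445, 0.3965, 0.4329, 0.5161, 0.4210; Σh² = 3.1385.
Total variance with 7 standardized items is 7, so the solution explains 3.1385/7 = 0.4484.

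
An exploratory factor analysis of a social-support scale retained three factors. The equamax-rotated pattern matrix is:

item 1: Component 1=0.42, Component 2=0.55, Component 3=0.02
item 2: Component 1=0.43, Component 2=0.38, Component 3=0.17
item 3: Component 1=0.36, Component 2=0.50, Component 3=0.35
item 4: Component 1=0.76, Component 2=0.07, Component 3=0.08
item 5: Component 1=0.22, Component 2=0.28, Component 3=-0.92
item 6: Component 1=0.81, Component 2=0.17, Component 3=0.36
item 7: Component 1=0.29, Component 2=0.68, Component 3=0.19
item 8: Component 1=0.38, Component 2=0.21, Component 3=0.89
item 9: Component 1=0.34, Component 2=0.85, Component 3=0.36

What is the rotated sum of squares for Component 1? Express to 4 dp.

SS loadings for Component 1 = 0.42² + 0.43² + 0.36² + 0.76² + 0.22² + 0.81² + 0.29² + 0.38² + 0.34² = 0.1764 + 0.1849 + 0.1296 + 0.5776 + 0.0484 + 0.6561 + 0.0841 + 0.1444 + 0.1156 = 2.1171

2.1171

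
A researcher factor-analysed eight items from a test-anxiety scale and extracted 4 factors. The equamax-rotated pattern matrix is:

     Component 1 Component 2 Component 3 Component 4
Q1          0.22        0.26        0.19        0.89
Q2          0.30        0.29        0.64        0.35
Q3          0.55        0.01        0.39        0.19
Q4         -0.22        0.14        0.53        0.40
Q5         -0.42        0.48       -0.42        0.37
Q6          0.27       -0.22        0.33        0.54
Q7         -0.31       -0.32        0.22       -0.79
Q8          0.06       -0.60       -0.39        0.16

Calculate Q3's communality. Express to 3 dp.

h² = 0.55² + 0.01² + 0.39² + 0.19² = 0.3025 + 0.0001 + 0.1521 + 0.0361 = 0.4908

0.491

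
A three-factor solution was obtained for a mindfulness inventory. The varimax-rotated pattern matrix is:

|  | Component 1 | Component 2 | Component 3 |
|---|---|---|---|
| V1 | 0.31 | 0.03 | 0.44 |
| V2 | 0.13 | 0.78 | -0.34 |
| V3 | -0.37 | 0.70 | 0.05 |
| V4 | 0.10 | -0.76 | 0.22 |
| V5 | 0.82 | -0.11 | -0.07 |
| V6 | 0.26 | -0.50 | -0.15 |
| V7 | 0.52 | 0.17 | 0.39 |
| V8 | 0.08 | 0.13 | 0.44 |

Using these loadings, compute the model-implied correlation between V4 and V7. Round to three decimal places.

r̂ = Σ λ_i·λ_j across factors = (0.10)(0.52) + (-0.76)(0.17) + (0.22)(0.39)
  = +0.0520 -0.1292 +0.0858 = 0.0086

0.009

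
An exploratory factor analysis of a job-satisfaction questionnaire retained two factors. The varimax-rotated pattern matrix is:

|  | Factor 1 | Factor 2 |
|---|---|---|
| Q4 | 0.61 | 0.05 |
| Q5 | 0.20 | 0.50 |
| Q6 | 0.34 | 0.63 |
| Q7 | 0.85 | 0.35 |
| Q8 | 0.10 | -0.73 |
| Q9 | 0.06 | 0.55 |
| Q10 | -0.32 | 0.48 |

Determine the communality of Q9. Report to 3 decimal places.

0.306

h² = 0.06² + 0.55² = 0.0036 + 0.3025 = 0.3061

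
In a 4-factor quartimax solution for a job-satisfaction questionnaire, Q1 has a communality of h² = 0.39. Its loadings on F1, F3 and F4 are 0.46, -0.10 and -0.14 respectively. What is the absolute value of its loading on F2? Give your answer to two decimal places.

Under orthogonal rotation h² = Σλ², so λ_F2² = h² − (0.2412) = 0.39 − 0.2412 = 0.1488.
|λ| = √0.1488 = 0.3857.

0.39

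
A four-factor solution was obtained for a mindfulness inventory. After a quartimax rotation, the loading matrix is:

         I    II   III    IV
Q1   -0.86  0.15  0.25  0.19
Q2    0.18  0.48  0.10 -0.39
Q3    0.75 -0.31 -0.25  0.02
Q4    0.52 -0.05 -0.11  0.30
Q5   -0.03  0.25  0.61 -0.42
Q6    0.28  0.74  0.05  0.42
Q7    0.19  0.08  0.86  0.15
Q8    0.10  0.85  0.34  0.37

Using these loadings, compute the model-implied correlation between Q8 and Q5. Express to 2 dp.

r̂ = Σ λ_i·λ_j across factors = (0.10)(-0.03) + (0.85)(0.25) + (0.34)(0.61) + (0.37)(-0.42)
  = -0.0030 +0.2125 +0.2074 -0.1554 = 0.2615

0.26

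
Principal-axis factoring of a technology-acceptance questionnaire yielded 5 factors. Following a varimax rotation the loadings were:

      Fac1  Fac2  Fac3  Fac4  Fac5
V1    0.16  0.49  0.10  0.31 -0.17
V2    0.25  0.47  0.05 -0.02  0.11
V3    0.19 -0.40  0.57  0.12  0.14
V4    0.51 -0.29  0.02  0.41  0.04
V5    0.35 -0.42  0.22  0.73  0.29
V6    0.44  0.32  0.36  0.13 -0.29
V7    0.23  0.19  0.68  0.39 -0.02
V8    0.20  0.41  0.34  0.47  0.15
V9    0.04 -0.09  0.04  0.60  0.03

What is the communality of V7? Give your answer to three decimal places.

0.704

h² = 0.23² + 0.19² + 0.68² + 0.39² + (-0.02)² = 0.0529 + 0.0361 + 0.4624 + 0.1521 + 0.0004 = 0.7039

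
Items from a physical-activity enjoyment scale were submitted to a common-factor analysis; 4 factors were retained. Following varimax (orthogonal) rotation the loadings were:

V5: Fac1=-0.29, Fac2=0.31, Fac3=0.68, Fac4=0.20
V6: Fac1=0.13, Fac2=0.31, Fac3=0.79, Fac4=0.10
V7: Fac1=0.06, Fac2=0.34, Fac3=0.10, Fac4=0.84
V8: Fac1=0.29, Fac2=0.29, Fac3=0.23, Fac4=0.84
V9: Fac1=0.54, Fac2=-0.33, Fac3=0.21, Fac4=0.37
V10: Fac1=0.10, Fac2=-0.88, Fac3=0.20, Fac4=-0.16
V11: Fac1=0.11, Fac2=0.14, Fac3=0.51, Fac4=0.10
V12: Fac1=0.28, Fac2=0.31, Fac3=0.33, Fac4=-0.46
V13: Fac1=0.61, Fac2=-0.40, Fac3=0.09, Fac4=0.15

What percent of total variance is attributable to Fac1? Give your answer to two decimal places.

10.59%

SS loadings for Fac1 = (-0.29)² + 0.13² + 0.06² + 0.29² + 0.54² + 0.10² + 0.11² + 0.28² + 0.61² = 0.9529
With 9 standardized items, total variance = 9. Proportion = 0.9529/9 = 0.1059 → 10.59%.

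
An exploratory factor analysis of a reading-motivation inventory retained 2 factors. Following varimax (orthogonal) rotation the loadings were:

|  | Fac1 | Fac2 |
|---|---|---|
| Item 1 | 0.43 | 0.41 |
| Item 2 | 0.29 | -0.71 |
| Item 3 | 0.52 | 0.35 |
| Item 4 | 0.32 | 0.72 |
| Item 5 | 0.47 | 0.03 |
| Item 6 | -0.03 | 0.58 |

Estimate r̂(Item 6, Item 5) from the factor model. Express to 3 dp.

r̂ = Σ λ_i·λ_j across factors = (-0.03)(0.47) + (0.58)(0.03)
  = -0.0141 +0.0174 = 0.0033

0.003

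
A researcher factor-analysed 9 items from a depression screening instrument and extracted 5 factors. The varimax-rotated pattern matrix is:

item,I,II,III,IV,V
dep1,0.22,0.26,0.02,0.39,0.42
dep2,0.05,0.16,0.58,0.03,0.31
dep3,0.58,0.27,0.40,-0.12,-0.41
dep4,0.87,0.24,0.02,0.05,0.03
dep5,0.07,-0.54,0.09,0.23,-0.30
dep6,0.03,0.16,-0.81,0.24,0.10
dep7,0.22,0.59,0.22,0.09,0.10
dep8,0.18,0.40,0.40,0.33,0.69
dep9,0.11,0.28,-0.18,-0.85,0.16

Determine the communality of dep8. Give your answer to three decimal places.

0.937

h² = 0.18² + 0.40² + 0.40² + 0.33² + 0.69² = 0.0324 + 0.1600 + 0.1600 + 0.1089 + 0.4761 = 0.9374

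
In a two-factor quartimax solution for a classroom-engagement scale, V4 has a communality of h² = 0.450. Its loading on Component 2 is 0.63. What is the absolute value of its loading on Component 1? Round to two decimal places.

0.23

Under orthogonal rotation h² = Σλ², so λ_Component 1² = h² − (0.3969) = 0.450 − 0.3969 = 0.0531.
|λ| = √0.0531 = 0.2304.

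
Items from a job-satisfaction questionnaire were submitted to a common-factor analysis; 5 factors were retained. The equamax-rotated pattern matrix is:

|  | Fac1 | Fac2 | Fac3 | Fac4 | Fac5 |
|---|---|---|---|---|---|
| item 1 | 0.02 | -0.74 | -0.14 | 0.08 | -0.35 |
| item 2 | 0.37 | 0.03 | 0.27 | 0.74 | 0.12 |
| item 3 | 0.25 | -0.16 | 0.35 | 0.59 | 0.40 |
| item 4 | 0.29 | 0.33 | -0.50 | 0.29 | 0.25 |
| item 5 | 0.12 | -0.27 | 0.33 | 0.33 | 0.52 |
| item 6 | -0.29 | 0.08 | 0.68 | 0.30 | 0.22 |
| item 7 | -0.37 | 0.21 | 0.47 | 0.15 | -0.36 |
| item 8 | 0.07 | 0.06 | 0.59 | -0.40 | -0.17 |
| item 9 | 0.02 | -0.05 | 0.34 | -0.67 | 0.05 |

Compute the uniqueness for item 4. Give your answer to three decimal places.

0.410

h² = 0.29² + 0.33² + (-0.50)² + 0.29² + 0.25² = 0.0841 + 0.1089 + 0.2500 + 0.0841 + 0.0625 = 0.5896
Uniqueness u² = 1 − h² = 1 − 0.5896 = 0.4104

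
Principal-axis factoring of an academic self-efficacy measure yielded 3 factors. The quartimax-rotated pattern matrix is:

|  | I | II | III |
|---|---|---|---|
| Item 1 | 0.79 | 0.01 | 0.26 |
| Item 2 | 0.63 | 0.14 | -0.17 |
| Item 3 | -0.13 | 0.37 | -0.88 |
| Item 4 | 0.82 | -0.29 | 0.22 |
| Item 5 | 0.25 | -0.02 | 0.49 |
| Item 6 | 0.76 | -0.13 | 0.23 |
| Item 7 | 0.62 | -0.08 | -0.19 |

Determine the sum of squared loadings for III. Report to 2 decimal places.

SS loadings for III = 0.26² + (-0.17)² + (-0.88)² + 0.22² + 0.49² + 0.23² + (-0.19)² = 0.0676 + 0.0289 + 0.7744 + 0.0484 + 0.2401 + 0.0529 + 0.0361 = 1.2484

1.25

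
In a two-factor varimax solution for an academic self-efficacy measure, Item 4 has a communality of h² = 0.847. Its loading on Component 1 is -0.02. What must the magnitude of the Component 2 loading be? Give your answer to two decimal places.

Under orthogonal rotation h² = Σλ², so λ_Component 2² = h² − (0.0004) = 0.847 − 0.0004 = 0.8466.
|λ| = √0.8466 = 0.9201.

0.92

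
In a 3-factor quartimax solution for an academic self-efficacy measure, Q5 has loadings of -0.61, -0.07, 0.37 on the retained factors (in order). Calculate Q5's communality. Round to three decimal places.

0.514

h² = (-0.61)² + (-0.07)² + 0.37² = 0.3721 + 0.0049 + 0.1369 = 0.5139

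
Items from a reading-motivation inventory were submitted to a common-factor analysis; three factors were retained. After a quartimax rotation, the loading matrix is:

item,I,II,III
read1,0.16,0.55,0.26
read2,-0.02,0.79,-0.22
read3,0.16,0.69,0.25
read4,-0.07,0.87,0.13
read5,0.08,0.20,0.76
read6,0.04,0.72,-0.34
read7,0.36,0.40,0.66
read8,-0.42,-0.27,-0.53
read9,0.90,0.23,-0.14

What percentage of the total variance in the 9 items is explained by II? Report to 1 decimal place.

SS loadings for II = 0.55² + 0.79² + 0.69² + 0.87² + 0.20² + 0.72² + 0.40² + (-0.27)² + 0.23² = 3.0038
With 9 standardized items, total variance = 9. Proportion = 3.0038/9 = 0.3338 → 33.38%.

33.4%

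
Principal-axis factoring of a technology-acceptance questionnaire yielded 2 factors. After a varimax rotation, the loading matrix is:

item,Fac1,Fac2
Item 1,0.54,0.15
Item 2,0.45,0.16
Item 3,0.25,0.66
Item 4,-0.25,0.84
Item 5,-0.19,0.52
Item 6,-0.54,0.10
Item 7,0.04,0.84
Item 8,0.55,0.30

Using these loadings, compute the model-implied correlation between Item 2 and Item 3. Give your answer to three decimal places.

r̂ = Σ λ_i·λ_j across factors = (0.45)(0.25) + (0.16)(0.66)
  = +0.1125 +0.1056 = 0.2181

0.218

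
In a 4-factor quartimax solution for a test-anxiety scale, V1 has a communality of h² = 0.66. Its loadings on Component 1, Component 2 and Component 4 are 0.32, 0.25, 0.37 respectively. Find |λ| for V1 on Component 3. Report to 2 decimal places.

0.60

Under orthogonal rotation h² = Σλ², so λ_Component 3² = h² − (0.3018) = 0.66 − 0.3018 = 0.3582.
|λ| = √0.3582 = 0.5985.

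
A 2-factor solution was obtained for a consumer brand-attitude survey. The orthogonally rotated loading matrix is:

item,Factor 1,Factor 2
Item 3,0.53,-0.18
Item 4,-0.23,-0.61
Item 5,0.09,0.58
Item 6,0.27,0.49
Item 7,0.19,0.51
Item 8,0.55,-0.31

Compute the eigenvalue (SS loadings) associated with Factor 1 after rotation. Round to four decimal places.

SS loadings for Factor 1 = 0.53² + (-0.23)² + 0.09² + 0.27² + 0.19² + 0.55² = 0.2809 + 0.0529 + 0.0081 + 0.0729 + 0.0361 + 0.3025 = 0.7534

0.7534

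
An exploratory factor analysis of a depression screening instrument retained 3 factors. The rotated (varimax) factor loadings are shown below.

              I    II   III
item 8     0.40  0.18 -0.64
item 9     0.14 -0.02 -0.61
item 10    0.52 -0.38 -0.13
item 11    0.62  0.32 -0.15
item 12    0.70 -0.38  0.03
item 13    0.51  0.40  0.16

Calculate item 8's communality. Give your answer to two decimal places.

0.60

h² = 0.40² + 0.18² + (-0.64)² = 0.1600 + 0.0324 + 0.4096 = 0.6020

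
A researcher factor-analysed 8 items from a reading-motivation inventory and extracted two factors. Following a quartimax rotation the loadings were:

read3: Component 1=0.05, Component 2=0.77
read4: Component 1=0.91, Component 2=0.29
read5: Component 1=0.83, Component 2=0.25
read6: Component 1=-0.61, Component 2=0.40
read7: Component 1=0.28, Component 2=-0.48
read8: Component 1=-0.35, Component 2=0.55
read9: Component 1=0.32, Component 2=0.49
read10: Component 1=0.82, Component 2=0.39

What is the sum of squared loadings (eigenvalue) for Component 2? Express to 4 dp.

SS loadings for Component 2 = 0.77² + 0.29² + 0.25² + 0.40² + (-0.48)² + 0.55² + 0.49² + 0.39² = 0.5929 + 0.0841 + 0.0625 + 0.1600 + 0.2304 + 0.3025 + 0.2401 + 0.1521 = 1.8246

1.8246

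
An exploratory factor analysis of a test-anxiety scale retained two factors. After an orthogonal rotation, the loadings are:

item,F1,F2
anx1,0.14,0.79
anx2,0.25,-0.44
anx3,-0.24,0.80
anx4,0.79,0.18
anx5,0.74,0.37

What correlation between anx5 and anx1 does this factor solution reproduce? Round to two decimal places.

0.40

r̂ = Σ λ_i·λ_j across factors = (0.74)(0.14) + (0.37)(0.79)
  = +0.1036 +0.2923 = 0.3959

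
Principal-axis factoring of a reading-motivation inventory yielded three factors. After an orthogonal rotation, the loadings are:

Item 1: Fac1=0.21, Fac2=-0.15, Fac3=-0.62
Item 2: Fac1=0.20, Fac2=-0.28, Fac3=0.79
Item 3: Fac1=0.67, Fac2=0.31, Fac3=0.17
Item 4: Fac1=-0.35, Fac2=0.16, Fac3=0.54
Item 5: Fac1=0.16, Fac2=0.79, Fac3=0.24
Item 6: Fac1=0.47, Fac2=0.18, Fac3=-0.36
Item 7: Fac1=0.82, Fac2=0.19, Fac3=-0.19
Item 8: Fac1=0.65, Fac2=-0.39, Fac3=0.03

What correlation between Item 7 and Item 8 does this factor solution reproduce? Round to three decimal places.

r̂ = Σ λ_i·λ_j across factors = (0.82)(0.65) + (0.19)(-0.39) + (-0.19)(0.03)
  = +0.5330 -0.0741 -0.0057 = 0.4532

0.453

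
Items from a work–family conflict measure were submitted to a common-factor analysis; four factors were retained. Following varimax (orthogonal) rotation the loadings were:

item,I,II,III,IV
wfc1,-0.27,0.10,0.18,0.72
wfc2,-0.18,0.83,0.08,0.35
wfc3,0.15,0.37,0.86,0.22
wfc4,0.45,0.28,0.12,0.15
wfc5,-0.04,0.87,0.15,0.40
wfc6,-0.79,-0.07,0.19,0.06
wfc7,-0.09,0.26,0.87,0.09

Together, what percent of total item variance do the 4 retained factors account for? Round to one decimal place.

74.3%

Communalities: 0.6337, 0.8502, 0.9474, 0.3178, 0.9410, 0.6687, 0.8407; Σh² = 5.1995.
Total variance with 7 standardized items is 7, so the solution explains 5.1995/7 = 0.7428 = 74.28%.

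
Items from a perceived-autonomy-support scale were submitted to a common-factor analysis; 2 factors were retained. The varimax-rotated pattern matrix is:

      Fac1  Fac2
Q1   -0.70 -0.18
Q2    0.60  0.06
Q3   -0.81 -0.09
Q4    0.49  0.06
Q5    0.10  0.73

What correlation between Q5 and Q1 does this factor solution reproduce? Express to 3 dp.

r̂ = Σ λ_i·λ_j across factors = (0.10)(-0.70) + (0.73)(-0.18)
  = -0.0700 -0.1314 = -0.2014

-0.201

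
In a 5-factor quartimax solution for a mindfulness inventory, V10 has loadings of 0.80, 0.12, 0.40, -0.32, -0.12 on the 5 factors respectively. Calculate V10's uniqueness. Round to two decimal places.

0.07

h² = 0.80² + 0.12² + 0.40² + (-0.32)² + (-0.12)² = 0.6400 + 0.0144 + 0.1600 + 0.1024 + 0.0144 = 0.9312
Uniqueness u² = 1 − h² = 1 − 0.9312 = 0.0688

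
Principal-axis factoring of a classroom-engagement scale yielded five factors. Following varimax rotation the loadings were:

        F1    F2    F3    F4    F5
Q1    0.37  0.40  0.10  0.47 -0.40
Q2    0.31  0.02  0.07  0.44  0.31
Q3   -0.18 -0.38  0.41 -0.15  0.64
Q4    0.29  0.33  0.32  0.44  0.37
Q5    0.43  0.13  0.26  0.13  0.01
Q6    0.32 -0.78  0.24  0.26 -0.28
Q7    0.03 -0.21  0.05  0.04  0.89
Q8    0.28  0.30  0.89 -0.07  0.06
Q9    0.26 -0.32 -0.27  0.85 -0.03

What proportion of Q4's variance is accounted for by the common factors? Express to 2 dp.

h² = 0.29² + 0.33² + 0.32² + 0.44² + 0.37² = 0.0841 + 0.1089 + 0.1024 + 0.1936 + 0.1369 = 0.6259

0.63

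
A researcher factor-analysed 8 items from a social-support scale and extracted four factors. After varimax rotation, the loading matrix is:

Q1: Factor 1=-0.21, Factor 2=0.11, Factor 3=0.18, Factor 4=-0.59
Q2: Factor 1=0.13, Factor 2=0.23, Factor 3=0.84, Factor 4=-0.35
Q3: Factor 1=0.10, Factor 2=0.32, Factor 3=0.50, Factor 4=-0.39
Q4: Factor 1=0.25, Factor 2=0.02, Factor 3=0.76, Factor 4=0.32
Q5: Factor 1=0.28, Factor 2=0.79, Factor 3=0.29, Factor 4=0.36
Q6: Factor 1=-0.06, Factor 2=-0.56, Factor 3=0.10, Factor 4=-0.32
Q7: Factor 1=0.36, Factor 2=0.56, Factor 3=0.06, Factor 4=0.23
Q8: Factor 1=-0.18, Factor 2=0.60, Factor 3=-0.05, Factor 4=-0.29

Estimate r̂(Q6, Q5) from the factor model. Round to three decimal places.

r̂ = Σ λ_i·λ_j across factors = (-0.06)(0.28) + (-0.56)(0.79) + (0.10)(0.29) + (-0.32)(0.36)
  = -0.0168 -0.4424 +0.0290 -0.1152 = -0.5454

-0.545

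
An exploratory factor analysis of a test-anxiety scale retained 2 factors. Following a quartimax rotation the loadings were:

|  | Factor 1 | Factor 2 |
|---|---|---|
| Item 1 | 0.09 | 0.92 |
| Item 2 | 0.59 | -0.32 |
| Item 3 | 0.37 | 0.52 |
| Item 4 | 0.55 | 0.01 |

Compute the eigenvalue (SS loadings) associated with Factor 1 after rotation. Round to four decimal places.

0.7956

SS loadings for Factor 1 = 0.09² + 0.59² + 0.37² + 0.55² = 0.0081 + 0.3481 + 0.1369 + 0.3025 = 0.7956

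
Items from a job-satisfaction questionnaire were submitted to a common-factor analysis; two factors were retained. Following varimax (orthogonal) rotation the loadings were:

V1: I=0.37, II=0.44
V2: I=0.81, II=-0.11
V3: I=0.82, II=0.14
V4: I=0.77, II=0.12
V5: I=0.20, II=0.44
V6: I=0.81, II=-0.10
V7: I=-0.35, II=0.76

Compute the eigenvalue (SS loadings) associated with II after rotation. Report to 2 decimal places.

SS loadings for II = 0.44² + (-0.11)² + 0.14² + 0.12² + 0.44² + (-0.10)² + 0.76² = 0.1936 + 0.0121 + 0.0196 + 0.0144 + 0.1936 + 0.0100 + 0.5776 = 1.0209

1.02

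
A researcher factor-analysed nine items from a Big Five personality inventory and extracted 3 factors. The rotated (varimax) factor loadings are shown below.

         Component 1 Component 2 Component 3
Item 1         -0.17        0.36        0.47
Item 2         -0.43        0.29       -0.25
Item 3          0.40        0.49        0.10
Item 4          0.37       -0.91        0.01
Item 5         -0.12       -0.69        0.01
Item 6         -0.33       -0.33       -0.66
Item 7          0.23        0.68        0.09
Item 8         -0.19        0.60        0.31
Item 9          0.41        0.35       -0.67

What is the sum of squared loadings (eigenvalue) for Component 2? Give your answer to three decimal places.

SS loadings for Component 2 = 0.36² + 0.29² + 0.49² + (-0.91)² + (-0.69)² + (-0.33)² + 0.68² + 0.60² + 0.35² = 0.1296 + 0.0841 + 0.2401 + 0.8281 + 0.4761 + 0.1089 + 0.4624 + 0.3600 + 0.1225 = 2.8118

2.812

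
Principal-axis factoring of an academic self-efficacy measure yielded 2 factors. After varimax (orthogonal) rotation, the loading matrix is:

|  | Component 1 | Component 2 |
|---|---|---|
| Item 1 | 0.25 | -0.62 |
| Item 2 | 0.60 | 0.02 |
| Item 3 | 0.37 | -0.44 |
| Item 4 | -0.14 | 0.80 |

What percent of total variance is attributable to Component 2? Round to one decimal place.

30.5%

SS loadings for Component 2 = (-0.62)² + 0.02² + (-0.44)² + 0.80² = 1.2184
With 4 standardized items, total variance = 4. Proportion = 1.2184/4 = 0.3046 → 30.46%.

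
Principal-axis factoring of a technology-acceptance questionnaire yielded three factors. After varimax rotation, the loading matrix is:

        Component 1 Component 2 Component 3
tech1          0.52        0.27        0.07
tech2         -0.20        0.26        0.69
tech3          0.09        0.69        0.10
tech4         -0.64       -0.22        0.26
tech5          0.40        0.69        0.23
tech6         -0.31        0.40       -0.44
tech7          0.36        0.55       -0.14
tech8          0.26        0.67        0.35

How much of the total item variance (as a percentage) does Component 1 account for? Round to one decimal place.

SS loadings for Component 1 = 0.52² + (-0.20)² + 0.09² + (-0.64)² + 0.40² + (-0.31)² + 0.36² + 0.26² = 1.1814
With 8 standardized items, total variance = 8. Proportion = 1.1814/8 = 0.1477 → 14.77%.

14.8%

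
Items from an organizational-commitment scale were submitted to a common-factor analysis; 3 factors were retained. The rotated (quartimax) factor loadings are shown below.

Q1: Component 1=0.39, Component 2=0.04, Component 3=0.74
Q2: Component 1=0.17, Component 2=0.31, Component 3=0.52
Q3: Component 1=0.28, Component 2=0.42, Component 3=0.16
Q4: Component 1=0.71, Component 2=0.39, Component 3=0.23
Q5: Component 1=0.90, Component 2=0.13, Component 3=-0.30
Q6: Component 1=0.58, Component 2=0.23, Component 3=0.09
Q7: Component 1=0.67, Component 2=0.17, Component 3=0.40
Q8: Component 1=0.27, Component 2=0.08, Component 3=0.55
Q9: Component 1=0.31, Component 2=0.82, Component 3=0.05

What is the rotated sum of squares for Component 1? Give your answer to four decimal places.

SS loadings for Component 1 = 0.39² + 0.17² + 0.28² + 0.71² + 0.90² + 0.58² + 0.67² + 0.27² + 0.31² = 0.1521 + 0.0289 + 0.0784 + 0.5041 + 0.8100 + 0.3364 + 0.4489 + 0.0729 + 0.0961 = 2.5278

2.5278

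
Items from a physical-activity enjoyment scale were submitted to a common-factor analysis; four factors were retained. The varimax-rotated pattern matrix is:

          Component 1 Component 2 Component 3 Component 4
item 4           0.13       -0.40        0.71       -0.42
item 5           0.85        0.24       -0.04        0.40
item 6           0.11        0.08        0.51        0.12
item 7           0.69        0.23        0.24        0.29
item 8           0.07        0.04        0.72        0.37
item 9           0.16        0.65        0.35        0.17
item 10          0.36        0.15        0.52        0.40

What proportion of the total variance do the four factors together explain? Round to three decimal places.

SS loadings by factor: 1.3877, 0.7235, 1.7347, 0.7607; total = 4.6066.
Total variance with 7 standardized items is 7, so the solution explains 4.6066/7 = 0.6581.

0.658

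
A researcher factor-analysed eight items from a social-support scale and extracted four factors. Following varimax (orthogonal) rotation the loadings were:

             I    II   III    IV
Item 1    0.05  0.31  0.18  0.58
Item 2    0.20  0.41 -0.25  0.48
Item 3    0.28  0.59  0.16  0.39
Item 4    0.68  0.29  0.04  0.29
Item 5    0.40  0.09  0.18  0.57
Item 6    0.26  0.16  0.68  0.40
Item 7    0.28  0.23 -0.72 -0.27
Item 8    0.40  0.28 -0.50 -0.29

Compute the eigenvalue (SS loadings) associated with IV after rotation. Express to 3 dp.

1.445

SS loadings for IV = 0.58² + 0.48² + 0.39² + 0.29² + 0.57² + 0.40² + (-0.27)² + (-0.29)² = 0.3364 + 0.2304 + 0.1521 + 0.0841 + 0.3249 + 0.1600 + 0.0729 + 0.0841 = 1.4449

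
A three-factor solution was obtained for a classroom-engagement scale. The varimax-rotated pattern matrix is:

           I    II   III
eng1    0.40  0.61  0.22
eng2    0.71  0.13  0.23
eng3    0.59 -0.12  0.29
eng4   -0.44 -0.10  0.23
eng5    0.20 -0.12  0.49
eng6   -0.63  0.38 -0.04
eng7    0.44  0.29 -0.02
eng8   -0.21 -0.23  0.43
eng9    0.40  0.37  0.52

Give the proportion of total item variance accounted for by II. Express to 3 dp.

SS loadings for II = 0.61² + 0.13² + (-0.12)² + (-0.10)² + (-0.12)² + 0.38² + 0.29² + (-0.23)² + 0.37² = 0.8461
Proportion of variance = 0.8461 / 9 = 0.0940.

0.094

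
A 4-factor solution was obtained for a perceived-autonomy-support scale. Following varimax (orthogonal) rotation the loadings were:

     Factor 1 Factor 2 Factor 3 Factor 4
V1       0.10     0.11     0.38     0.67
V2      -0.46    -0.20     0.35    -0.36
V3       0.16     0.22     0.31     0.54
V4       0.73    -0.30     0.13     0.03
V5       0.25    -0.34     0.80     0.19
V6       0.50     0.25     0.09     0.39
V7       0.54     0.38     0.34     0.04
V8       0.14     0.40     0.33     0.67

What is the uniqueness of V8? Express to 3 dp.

h² = 0.14² + 0.40² + 0.33² + 0.67² = 0.0196 + 0.1600 + 0.1089 + 0.4489 = 0.7374
Uniqueness u² = 1 − h² = 1 − 0.7374 = 0.2626

0.263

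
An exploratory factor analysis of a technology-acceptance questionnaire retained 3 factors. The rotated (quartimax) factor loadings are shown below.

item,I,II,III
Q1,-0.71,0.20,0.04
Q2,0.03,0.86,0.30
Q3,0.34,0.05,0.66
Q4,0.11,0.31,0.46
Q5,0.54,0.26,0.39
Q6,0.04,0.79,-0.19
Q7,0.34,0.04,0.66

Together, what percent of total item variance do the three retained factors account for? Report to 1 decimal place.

SS loadings by factor: 1.0415, 1.5715, 1.3626; total = 3.9756.
Total variance with 7 standardized items is 7, so the solution explains 3.9756/7 = 0.5679 = 56.79%.

56.8%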